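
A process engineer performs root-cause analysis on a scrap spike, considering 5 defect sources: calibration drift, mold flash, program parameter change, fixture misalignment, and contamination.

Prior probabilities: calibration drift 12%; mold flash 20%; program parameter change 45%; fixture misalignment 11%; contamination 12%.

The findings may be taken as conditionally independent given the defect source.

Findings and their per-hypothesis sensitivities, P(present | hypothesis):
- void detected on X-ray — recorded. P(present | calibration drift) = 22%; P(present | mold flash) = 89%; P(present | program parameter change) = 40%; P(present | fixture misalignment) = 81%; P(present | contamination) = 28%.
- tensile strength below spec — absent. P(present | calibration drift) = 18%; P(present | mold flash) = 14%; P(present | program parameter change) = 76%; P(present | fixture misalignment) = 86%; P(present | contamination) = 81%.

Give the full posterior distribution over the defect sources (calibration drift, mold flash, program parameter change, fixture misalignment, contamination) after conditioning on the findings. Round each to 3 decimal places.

0.091, 0.646, 0.182, 0.053, 0.027

For each hypothesis, the unnormalized posterior weight is prior × product of the finding likelihoods (using 1 − P(present | H) for each absent finding):
  calibration drift: 0.12 × 0.22 × (1 − 0.18) = 0.021648
  mold flash: 0.20 × 0.89 × (1 − 0.14) = 0.15308
  program parameter change: 0.45 × 0.40 × (1 − 0.76) = 0.0432
  fixture misalignment: 0.11 × 0.81 × (1 − 0.86) = 0.012474
  contamination: 0.12 × 0.28 × (1 − 0.81) = 0.006384
The unnormalized weights sum to 0.23679.
P(calibration drift | evidence) = 0.021648 / 0.23679 ≈ 0.091
P(mold flash | evidence) = 0.15308 / 0.23679 ≈ 0.646
P(program parameter change | evidence) = 0.0432 / 0.23679 ≈ 0.182
P(fixture misalignment | evidence) = 0.012474 / 0.23679 ≈ 0.053
P(contamination | evidence) = 0.006384 / 0.23679 ≈ 0.027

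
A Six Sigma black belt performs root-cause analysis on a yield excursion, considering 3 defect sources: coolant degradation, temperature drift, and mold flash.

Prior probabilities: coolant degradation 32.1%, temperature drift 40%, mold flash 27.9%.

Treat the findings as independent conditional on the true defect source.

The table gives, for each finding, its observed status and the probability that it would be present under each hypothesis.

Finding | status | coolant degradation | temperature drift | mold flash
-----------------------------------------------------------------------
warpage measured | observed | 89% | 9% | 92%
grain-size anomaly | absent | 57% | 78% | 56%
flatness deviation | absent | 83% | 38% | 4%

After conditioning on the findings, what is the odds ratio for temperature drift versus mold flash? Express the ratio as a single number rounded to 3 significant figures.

The normalizing constant cancels in an odds ratio, so compute prior × likelihood for the two hypotheses only (using 1 − P(present | H) for each absent finding):
  temperature drift: 0.400 × 0.09 × (1 − 0.78) × (1 − 0.38) = 0.0049104
  mold flash: 0.279 × 0.92 × (1 − 0.56) × (1 − 0.04) = 0.10842
Odds(temperature drift : mold flash) = 0.0049104 / 0.10842 ≈ 0.0453.

0.0453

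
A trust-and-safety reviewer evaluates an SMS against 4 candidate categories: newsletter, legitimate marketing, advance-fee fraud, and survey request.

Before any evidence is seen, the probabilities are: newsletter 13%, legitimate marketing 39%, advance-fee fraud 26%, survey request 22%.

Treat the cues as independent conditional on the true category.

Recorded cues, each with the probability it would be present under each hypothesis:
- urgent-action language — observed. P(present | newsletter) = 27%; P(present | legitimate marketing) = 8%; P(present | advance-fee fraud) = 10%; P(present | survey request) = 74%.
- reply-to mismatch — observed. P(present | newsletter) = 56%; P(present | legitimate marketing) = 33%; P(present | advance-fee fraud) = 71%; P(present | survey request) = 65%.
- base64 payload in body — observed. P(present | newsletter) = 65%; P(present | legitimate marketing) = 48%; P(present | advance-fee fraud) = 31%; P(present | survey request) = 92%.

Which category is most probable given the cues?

survey request

For each hypothesis, the unnormalized posterior weight is prior × product of the cue likelihoods:
  newsletter: 0.13 × 0.27 × 0.56 × 0.65 = 0.012776
  legitimate marketing: 0.39 × 0.08 × 0.33 × 0.48 = 0.0049421
  advance-fee fraud: 0.26 × 0.10 × 0.71 × 0.31 = 0.0057226
  survey request: 0.22 × 0.74 × 0.65 × 0.92 = 0.097354
Marginal likelihood of the evidence = 0.1208.
P(newsletter | evidence) ≈ 0.012776 / 0.1208 ≈ 0.106
P(legitimate marketing | evidence) ≈ 0.0049421 / 0.1208 ≈ 0.041
P(advance-fee fraud | evidence) ≈ 0.0057226 / 0.1208 ≈ 0.047
P(survey request | evidence) ≈ 0.097354 / 0.1208 ≈ 0.806
The largest is 0.806, so survey request is most probable.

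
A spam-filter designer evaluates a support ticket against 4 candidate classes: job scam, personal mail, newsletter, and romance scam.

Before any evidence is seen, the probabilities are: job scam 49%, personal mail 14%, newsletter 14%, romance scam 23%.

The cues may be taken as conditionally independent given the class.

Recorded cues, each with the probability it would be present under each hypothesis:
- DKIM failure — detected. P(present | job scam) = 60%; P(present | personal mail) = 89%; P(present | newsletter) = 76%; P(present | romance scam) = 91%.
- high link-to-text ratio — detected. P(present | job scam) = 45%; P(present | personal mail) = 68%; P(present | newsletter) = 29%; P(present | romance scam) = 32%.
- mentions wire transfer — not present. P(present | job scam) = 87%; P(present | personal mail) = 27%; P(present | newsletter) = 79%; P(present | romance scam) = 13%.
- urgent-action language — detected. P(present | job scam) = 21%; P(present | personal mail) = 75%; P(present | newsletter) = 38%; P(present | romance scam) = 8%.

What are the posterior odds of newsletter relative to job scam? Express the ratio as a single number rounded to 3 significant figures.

The normalizing constant cancels in an odds ratio, so compute prior × likelihood for the two hypotheses only (using 1 − P(present | H) for each absent cue):
  newsletter: 0.14 × 0.76 × 0.29 × (1 − 0.79) × 0.38 = 0.0024623
  job scam: 0.49 × 0.60 × 0.45 × (1 − 0.87) × 0.21 = 0.0036118
Posterior odds = 0.0024623 / 0.0036118 ≈ 0.682.

0.682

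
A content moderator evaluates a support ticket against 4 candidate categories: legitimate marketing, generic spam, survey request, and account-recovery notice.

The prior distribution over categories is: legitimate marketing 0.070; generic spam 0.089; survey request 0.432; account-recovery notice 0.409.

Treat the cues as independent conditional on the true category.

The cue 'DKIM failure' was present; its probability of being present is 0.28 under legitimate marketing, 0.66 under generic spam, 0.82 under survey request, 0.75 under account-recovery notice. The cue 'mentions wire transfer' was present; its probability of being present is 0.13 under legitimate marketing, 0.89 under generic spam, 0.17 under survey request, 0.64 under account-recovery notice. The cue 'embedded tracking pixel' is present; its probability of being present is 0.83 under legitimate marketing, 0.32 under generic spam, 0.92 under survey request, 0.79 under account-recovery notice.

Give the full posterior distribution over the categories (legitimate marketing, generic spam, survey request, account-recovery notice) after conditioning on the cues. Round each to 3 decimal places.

For each hypothesis, the unnormalized posterior weight is prior × product of the cue likelihoods:
  legitimate marketing: 0.070 × 0.28 × 0.13 × 0.83 = 0.0021148
  generic spam: 0.089 × 0.66 × 0.89 × 0.32 = 0.016729
  survey request: 0.432 × 0.82 × 0.17 × 0.92 = 0.055403
  account-recovery notice: 0.409 × 0.75 × 0.64 × 0.79 = 0.15509
The unnormalized weights sum to 0.22934.
P(legitimate marketing | evidence) = 0.0021148 / 0.22934 ≈ 0.009
P(generic spam | evidence) = 0.016729 / 0.22934 ≈ 0.073
P(survey request | evidence) = 0.055403 / 0.22934 ≈ 0.242
P(account-recovery notice | evidence) = 0.15509 / 0.22934 ≈ 0.676

0.009, 0.073, 0.242, 0.676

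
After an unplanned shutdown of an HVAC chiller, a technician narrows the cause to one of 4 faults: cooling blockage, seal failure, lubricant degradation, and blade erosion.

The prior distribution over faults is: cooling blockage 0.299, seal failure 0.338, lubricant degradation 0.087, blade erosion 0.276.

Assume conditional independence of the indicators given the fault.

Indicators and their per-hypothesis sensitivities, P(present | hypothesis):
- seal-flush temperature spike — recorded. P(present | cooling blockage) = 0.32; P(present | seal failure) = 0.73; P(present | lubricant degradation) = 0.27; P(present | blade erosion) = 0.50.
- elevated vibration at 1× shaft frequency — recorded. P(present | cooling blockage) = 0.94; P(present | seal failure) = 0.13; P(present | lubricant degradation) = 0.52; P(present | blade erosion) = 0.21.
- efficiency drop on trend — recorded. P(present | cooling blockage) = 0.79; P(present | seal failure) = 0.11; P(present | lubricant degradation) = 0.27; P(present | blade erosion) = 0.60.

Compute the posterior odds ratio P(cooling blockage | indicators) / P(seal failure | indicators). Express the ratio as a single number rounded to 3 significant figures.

Posterior odds equal prior odds times the likelihood ratio; only the two competing hypotheses matter.
  cooling blockage: 0.299 × 0.32 × 0.94 × 0.79 = 0.071052
  seal failure: 0.338 × 0.73 × 0.13 × 0.11 = 0.0035284
Posterior odds = 0.071052 / 0.0035284 ≈ 20.1.

20.1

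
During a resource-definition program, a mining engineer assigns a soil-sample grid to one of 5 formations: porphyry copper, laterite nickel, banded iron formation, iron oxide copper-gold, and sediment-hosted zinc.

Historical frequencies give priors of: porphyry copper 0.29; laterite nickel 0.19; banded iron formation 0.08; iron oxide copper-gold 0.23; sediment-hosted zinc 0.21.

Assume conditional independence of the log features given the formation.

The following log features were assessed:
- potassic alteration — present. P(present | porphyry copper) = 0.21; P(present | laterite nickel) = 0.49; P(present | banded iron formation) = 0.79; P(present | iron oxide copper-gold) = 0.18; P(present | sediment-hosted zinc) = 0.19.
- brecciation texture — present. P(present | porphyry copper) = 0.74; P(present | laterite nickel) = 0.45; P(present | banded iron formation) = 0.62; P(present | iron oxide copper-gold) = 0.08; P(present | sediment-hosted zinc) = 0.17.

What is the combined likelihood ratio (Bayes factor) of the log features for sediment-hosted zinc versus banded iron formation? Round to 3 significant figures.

The Bayes factor is the ratio of the joint likelihoods of the log feature pattern under the two hypotheses.
  sediment-hosted zinc: 0.19 × 0.17 = 0.0323
  banded iron formation: 0.79 × 0.62 = 0.4898
Bayes factor = 0.0323 / 0.4898 ≈ 0.0659

0.0659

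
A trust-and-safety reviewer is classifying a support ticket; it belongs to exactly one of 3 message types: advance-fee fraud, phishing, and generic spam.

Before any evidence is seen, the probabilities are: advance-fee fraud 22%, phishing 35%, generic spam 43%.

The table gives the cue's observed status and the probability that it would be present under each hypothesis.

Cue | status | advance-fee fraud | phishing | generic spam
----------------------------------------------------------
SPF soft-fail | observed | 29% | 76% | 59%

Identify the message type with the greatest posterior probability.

Multiply each prior by the likelihood of the cue:
  advance-fee fraud: 0.22 × 0.29 = 0.0638
  phishing: 0.35 × 0.76 = 0.266
  generic spam: 0.43 × 0.59 = 0.2537
The unnormalized weights sum to 0.5835.
P(advance-fee fraud | evidence) ≈ 0.0638 / 0.5835 ≈ 0.109
P(phishing | evidence) ≈ 0.266 / 0.5835 ≈ 0.456
P(generic spam | evidence) ≈ 0.2537 / 0.5835 ≈ 0.435
The largest is 0.456, so phishing is most probable.

phishing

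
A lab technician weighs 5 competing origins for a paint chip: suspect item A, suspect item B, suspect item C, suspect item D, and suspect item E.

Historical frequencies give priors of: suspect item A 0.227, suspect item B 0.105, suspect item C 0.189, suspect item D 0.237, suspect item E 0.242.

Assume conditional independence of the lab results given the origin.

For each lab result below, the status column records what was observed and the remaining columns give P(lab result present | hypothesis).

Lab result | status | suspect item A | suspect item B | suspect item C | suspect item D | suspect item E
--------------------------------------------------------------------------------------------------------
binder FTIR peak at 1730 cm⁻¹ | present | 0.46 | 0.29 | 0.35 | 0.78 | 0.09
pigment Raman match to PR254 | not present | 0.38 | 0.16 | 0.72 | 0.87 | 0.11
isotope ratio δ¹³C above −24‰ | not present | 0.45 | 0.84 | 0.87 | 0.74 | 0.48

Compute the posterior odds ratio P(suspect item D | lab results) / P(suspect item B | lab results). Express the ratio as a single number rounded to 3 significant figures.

The normalizing constant cancels in an odds ratio, so compute prior × likelihood for the two hypotheses only (using 1 − P(present | H) for each absent lab result):
  suspect item D: 0.237 × 0.78 × (1 − 0.87) × (1 − 0.74) = 0.0062483
  suspect item B: 0.105 × 0.29 × (1 − 0.16) × (1 − 0.84) = 0.0040925
Posterior odds = 0.0062483 / 0.0040925 ≈ 1.53.

1.53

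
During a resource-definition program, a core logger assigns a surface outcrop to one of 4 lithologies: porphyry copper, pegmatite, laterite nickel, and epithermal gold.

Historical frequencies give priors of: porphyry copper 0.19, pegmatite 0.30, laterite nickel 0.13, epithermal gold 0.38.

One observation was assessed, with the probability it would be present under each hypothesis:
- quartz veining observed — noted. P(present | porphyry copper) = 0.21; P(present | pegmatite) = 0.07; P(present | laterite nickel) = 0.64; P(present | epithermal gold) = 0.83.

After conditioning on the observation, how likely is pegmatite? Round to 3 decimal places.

By Bayes' rule, the unnormalized weight for each hypothesis is prior × likelihood:
  porphyry copper: 0.19 × 0.21 = 0.0399
  pegmatite: 0.30 × 0.07 = 0.021
  laterite nickel: 0.13 × 0.64 = 0.0832
  epithermal gold: 0.38 × 0.83 = 0.3154
Marginal likelihood of the evidence = 0.4595.
P(pegmatite | evidence) = 0.021 / 0.4595 ≈ 0.046.

0.046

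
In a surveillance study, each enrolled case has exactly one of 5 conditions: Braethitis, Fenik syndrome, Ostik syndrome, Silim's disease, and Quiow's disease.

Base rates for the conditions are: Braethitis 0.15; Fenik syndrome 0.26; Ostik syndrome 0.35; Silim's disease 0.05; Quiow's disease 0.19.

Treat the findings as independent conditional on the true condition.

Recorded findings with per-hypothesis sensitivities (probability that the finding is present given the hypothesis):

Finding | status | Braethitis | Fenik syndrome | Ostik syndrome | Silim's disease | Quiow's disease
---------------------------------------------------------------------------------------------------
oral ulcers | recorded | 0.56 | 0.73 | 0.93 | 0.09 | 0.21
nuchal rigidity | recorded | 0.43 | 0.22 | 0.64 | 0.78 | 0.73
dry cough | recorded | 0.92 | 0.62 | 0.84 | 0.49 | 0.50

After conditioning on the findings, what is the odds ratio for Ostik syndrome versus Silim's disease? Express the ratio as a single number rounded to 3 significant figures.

102

Posterior odds equal prior odds times the likelihood ratio; only the two competing hypotheses matter.
  Ostik syndrome: 0.35 × 0.93 × 0.64 × 0.84 = 0.17499
  Silim's disease: 0.05 × 0.09 × 0.78 × 0.49 = 0.0017199
Posterior odds = 0.17499 / 0.0017199 ≈ 102.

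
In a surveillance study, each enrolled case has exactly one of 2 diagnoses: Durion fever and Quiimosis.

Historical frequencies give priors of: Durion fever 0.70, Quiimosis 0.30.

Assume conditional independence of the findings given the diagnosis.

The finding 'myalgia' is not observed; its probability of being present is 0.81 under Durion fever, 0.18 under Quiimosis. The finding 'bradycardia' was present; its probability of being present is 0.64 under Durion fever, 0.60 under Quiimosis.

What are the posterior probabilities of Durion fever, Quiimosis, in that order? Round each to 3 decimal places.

Multiply each prior by the joint likelihood of the evidence pattern (using 1 − P(present | H) for each absent finding):
  Durion fever: 0.70 × (1 − 0.81) × 0.64 = 0.08512
  Quiimosis: 0.30 × (1 − 0.18) × 0.60 = 0.1476
Normalizing constant Z = 0.08512 + 0.1476 = 0.23272.
P(Durion fever | evidence) = 0.08512 / 0.23272 ≈ 0.366
P(Quiimosis | evidence) = 0.1476 / 0.23272 ≈ 0.634

0.366, 0.634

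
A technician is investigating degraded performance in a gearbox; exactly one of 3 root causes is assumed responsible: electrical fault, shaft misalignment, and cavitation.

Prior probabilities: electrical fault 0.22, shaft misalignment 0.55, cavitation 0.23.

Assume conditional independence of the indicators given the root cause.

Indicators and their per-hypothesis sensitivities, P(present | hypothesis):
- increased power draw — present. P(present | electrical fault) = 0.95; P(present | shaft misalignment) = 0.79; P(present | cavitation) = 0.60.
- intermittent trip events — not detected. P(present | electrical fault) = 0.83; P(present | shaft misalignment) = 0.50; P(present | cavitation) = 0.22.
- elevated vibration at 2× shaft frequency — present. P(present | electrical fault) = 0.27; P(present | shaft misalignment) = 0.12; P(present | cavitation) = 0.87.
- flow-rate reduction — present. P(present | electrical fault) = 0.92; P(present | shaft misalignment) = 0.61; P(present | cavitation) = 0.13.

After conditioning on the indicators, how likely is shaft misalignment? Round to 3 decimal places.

By Bayes' rule with conditional independence, the unnormalized weight for each hypothesis is prior × ∏ likelihoods (using 1 − P(present | H) for each absent indicator):
  electrical fault: 0.22 × 0.95 × (1 − 0.83) × 0.27 × 0.92 = 0.0088257
  shaft misalignment: 0.55 × 0.79 × (1 − 0.50) × 0.12 × 0.61 = 0.015903
  cavitation: 0.23 × 0.60 × (1 − 0.22) × 0.87 × 0.13 = 0.012174
Normalizing constant Z = 0.0088257 + 0.015903 + 0.012174 = 0.036902.
P(shaft misalignment | evidence) = 0.015903 / 0.036902 ≈ 0.431.

0.431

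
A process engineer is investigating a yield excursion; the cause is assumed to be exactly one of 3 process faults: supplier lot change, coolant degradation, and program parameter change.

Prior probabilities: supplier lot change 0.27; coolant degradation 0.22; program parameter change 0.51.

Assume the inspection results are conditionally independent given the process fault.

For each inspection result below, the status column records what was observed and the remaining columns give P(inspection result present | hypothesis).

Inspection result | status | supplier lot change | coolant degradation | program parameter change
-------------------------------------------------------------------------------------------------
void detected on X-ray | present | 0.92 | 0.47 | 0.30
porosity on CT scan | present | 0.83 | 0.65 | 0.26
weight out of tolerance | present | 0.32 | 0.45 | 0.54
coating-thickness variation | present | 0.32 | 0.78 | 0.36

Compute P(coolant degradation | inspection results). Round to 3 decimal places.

0.450

By Bayes' rule with conditional independence, the unnormalized weight for each hypothesis is prior × ∏ likelihoods:
  supplier lot change: 0.27 × 0.92 × 0.83 × 0.32 × 0.32 = 0.021112
  coolant degradation: 0.22 × 0.47 × 0.65 × 0.45 × 0.78 = 0.023591
  program parameter change: 0.51 × 0.30 × 0.26 × 0.54 × 0.36 = 0.0077332
Marginal likelihood of the evidence = 0.052436.
P(coolant degradation | evidence) = 0.023591 / 0.052436 ≈ 0.450.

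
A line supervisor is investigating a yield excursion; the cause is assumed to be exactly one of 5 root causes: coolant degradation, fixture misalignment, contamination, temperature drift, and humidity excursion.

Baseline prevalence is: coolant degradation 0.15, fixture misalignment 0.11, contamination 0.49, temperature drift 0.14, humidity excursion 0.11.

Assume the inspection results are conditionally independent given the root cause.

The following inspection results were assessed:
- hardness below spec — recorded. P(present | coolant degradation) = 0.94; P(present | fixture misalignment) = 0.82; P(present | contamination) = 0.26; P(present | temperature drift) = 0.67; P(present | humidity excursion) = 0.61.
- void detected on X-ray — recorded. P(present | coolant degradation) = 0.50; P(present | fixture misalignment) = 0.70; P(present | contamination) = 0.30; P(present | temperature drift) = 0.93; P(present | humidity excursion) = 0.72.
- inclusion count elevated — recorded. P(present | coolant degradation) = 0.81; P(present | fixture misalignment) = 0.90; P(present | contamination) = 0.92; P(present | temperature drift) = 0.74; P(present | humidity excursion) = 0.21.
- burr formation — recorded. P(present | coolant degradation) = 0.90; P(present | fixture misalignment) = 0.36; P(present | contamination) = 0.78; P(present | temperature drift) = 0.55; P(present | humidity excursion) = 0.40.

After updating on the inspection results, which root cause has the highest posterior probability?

For each hypothesis, the unnormalized posterior weight is prior × product of the inspection result likelihoods:
  coolant degradation: 0.15 × 0.94 × 0.50 × 0.81 × 0.90 = 0.051394
  fixture misalignment: 0.11 × 0.82 × 0.70 × 0.90 × 0.36 = 0.020457
  contamination: 0.49 × 0.26 × 0.30 × 0.92 × 0.78 = 0.027427
  temperature drift: 0.14 × 0.67 × 0.93 × 0.74 × 0.55 = 0.035504
  humidity excursion: 0.11 × 0.61 × 0.72 × 0.21 × 0.40 = 0.0040582
Marginal likelihood of the evidence = 0.13884.
P(coolant degradation | evidence) ≈ 0.051394 / 0.13884 ≈ 0.370
P(fixture misalignment | evidence) ≈ 0.020457 / 0.13884 ≈ 0.147
P(contamination | evidence) ≈ 0.027427 / 0.13884 ≈ 0.198
P(temperature drift | evidence) ≈ 0.035504 / 0.13884 ≈ 0.256
P(humidity excursion | evidence) ≈ 0.0040582 / 0.13884 ≈ 0.029
The largest is 0.370, so coolant degradation is most probable.

coolant degradation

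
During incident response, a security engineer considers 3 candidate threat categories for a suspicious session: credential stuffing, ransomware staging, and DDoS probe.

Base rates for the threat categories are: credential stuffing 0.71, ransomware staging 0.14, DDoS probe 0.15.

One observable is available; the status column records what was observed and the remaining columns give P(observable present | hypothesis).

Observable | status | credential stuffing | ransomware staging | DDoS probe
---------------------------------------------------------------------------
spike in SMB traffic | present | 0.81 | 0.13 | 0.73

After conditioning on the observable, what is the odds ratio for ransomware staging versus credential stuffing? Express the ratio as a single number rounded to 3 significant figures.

Unnormalized posterior weight (prior times the observable likelihood) for each of the two hypotheses:
  ransomware staging: 0.14 × 0.13 = 0.0182
  credential stuffing: 0.71 × 0.81 = 0.5751
Posterior odds = 0.0182 / 0.5751 ≈ 0.0316.

0.0316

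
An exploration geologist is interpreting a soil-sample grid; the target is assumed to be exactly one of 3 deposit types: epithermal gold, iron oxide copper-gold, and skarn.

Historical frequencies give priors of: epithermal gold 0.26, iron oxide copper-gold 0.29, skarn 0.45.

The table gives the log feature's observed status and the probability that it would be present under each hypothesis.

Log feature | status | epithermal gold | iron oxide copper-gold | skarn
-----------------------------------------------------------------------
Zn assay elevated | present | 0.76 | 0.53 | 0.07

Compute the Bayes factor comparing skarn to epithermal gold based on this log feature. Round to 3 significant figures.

0.0921

Likelihood of this log feature under each hypothesis:
  skarn: 0.07
  epithermal gold: 0.76
Bayes factor = 0.07 / 0.76 ≈ 0.0921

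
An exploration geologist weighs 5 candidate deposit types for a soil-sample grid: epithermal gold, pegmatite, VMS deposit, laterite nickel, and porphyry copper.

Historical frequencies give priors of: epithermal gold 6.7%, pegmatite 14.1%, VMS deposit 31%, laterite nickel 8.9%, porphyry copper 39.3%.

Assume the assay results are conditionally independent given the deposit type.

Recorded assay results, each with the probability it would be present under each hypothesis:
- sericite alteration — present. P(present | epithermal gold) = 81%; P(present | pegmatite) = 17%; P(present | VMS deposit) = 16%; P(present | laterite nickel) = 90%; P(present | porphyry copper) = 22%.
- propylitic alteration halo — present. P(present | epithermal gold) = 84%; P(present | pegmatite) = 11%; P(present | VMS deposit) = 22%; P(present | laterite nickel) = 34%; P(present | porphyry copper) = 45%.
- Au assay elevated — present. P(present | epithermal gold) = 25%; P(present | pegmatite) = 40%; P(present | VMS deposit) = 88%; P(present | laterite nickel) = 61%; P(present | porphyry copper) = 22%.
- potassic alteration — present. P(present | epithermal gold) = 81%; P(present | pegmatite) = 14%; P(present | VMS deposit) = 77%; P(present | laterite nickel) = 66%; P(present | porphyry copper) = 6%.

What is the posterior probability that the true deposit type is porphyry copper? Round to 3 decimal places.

0.018

Multiply each prior by the joint likelihood of the assay result pattern:
  epithermal gold: 0.067 × 0.81 × 0.84 × 0.25 × 0.81 = 0.0092313
  pegmatite: 0.141 × 0.17 × 0.11 × 0.40 × 0.14 = 0.00014766
  VMS deposit: 0.310 × 0.16 × 0.22 × 0.88 × 0.77 = 0.007394
  laterite nickel: 0.089 × 0.90 × 0.34 × 0.61 × 0.66 = 0.010964
  porphyry copper: 0.393 × 0.22 × 0.45 × 0.22 × 0.06 = 0.00051357
Marginal likelihood of the evidence = 0.028251.
P(porphyry copper | evidence) = 0.00051357 / 0.028251 ≈ 0.018.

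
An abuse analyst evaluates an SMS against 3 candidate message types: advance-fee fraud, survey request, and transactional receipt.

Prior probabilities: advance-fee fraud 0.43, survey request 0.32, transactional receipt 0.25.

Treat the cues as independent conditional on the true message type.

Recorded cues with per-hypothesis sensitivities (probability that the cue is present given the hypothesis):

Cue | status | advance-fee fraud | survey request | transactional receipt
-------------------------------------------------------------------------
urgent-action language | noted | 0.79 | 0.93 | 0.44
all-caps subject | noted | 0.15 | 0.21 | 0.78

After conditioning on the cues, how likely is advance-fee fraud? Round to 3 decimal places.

0.256

Multiply each prior by the joint likelihood of the cue pattern:
  advance-fee fraud: 0.43 × 0.79 × 0.15 = 0.050955
  survey request: 0.32 × 0.93 × 0.21 = 0.062496
  transactional receipt: 0.25 × 0.44 × 0.78 = 0.0858
The unnormalized weights sum to 0.19925.
P(advance-fee fraud | evidence) = 0.050955 / 0.19925 ≈ 0.256.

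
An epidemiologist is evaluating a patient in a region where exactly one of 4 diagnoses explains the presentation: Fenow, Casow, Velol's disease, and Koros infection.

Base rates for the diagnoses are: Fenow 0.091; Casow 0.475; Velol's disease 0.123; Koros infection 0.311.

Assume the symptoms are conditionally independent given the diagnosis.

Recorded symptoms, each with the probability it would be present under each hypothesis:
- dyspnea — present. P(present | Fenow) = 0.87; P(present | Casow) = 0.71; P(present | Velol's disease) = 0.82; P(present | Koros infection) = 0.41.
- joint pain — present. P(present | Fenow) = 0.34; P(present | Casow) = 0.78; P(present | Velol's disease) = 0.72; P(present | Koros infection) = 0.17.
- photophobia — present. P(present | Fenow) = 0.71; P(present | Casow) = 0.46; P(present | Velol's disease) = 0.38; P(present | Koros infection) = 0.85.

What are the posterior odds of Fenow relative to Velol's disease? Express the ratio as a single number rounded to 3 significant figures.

0.693

The normalizing constant cancels in an odds ratio, so compute prior × likelihood for the two hypotheses only:
  Fenow: 0.091 × 0.87 × 0.34 × 0.71 = 0.019112
  Velol's disease: 0.123 × 0.82 × 0.72 × 0.38 = 0.027595
Odds(Fenow : Velol's disease) = 0.019112 / 0.027595 ≈ 0.693.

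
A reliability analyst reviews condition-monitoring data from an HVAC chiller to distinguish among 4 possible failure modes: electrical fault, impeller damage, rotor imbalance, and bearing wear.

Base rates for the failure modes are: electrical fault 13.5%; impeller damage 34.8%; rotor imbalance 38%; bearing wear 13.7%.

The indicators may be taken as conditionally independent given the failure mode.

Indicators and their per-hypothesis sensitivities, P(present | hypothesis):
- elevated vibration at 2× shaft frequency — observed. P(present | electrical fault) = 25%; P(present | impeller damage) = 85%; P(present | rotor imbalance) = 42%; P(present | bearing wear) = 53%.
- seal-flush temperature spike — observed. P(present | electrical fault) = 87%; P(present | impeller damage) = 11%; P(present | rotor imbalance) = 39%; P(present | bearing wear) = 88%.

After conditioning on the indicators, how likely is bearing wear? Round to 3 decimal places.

For each hypothesis, the unnormalized posterior weight is prior × product of the indicator likelihoods:
  electrical fault: 0.135 × 0.25 × 0.87 = 0.029363
  impeller damage: 0.348 × 0.85 × 0.11 = 0.032538
  rotor imbalance: 0.380 × 0.42 × 0.39 = 0.062244
  bearing wear: 0.137 × 0.53 × 0.88 = 0.063897
Normalizing constant Z = 0.029363 + 0.032538 + 0.062244 + 0.063897 = 0.18804.
P(bearing wear | evidence) = 0.063897 / 0.18804 ≈ 0.340.

0.340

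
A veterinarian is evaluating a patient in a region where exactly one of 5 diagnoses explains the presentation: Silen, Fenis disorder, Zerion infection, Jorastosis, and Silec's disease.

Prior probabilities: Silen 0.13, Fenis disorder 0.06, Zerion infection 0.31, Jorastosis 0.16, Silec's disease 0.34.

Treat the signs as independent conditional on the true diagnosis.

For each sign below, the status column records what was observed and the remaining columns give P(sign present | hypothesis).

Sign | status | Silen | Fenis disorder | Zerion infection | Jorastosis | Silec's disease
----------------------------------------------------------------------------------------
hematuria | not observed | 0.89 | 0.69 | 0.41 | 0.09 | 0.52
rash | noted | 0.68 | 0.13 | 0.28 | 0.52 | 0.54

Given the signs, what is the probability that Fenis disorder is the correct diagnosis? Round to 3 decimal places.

By Bayes' rule with conditional independence, the unnormalized weight for each hypothesis is prior × ∏ likelihoods (using 1 − P(present | H) for each absent sign):
  Silen: 0.13 × (1 − 0.89) × 0.68 = 0.009724
  Fenis disorder: 0.06 × (1 − 0.69) × 0.13 = 0.002418
  Zerion infection: 0.31 × (1 − 0.41) × 0.28 = 0.051212
  Jorastosis: 0.16 × (1 − 0.09) × 0.52 = 0.075712
  Silec's disease: 0.34 × (1 − 0.52) × 0.54 = 0.088128
Marginal likelihood of the evidence = 0.22719.
P(Fenis disorder | evidence) = 0.002418 / 0.22719 ≈ 0.011.

0.011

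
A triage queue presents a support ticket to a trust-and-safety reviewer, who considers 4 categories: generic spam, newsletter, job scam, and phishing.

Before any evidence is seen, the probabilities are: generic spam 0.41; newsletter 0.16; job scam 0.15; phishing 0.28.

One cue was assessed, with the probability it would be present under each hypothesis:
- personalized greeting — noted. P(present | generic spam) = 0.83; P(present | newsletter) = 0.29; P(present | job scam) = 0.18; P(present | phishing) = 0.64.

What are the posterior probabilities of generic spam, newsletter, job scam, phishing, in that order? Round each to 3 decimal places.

For each hypothesis, the unnormalized posterior weight is prior × likelihood:
  generic spam: 0.41 × 0.83 = 0.3403
  newsletter: 0.16 × 0.29 = 0.0464
  job scam: 0.15 × 0.18 = 0.027
  phishing: 0.28 × 0.64 = 0.1792
Normalizing constant Z = 0.3403 + 0.0464 + 0.027 + 0.1792 = 0.5929.
P(generic spam | evidence) = 0.3403 / 0.5929 ≈ 0.574
P(newsletter | evidence) = 0.0464 / 0.5929 ≈ 0.078
P(job scam | evidence) = 0.027 / 0.5929 ≈ 0.046
P(phishing | evidence) = 0.1792 / 0.5929 ≈ 0.302

0.574, 0.078, 0.046, 0.302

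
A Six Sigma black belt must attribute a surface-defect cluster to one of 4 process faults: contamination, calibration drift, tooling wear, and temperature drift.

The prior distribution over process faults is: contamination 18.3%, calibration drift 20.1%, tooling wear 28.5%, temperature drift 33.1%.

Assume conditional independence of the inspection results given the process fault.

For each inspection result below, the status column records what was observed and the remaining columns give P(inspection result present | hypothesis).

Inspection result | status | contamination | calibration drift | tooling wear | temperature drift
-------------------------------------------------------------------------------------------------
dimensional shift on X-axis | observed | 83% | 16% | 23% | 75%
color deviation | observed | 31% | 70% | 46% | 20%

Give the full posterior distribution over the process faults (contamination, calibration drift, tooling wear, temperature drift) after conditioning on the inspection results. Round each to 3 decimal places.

0.315, 0.151, 0.202, 0.332

For each hypothesis, the unnormalized posterior weight is prior × product of the inspection result likelihoods:
  contamination: 0.183 × 0.83 × 0.31 = 0.047086
  calibration drift: 0.201 × 0.16 × 0.70 = 0.022512
  tooling wear: 0.285 × 0.23 × 0.46 = 0.030153
  temperature drift: 0.331 × 0.75 × 0.20 = 0.04965
Normalizing constant Z = 0.047086 + 0.022512 + 0.030153 + 0.04965 = 0.1494.
P(contamination | evidence) = 0.047086 / 0.1494 ≈ 0.315
P(calibration drift | evidence) = 0.022512 / 0.1494 ≈ 0.151
P(tooling wear | evidence) = 0.030153 / 0.1494 ≈ 0.202
P(temperature drift | evidence) = 0.04965 / 0.1494 ≈ 0.332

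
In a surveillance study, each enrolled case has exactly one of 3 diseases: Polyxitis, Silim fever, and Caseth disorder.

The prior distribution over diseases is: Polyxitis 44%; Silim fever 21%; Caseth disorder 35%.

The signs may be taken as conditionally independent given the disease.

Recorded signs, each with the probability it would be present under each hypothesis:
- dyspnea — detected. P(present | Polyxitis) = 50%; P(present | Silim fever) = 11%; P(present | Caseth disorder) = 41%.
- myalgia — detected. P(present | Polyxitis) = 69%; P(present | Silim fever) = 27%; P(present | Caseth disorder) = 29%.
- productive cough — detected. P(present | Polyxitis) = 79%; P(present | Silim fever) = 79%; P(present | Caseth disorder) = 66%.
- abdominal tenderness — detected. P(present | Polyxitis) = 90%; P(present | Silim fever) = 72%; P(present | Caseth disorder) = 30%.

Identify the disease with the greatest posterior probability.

Polyxitis

By Bayes' rule with conditional independence, the unnormalized weight for each hypothesis is prior × ∏ likelihoods:
  Polyxitis: 0.44 × 0.50 × 0.69 × 0.79 × 0.90 = 0.10793
  Silim fever: 0.21 × 0.11 × 0.27 × 0.79 × 0.72 = 0.0035476
  Caseth disorder: 0.35 × 0.41 × 0.29 × 0.66 × 0.30 = 0.0082398
The unnormalized weights sum to 0.11972.
P(Polyxitis | evidence) ≈ 0.10793 / 0.11972 ≈ 0.902
P(Silim fever | evidence) ≈ 0.0035476 / 0.11972 ≈ 0.030
P(Caseth disorder | evidence) ≈ 0.0082398 / 0.11972 ≈ 0.069
The largest is 0.902, so Polyxitis is most probable.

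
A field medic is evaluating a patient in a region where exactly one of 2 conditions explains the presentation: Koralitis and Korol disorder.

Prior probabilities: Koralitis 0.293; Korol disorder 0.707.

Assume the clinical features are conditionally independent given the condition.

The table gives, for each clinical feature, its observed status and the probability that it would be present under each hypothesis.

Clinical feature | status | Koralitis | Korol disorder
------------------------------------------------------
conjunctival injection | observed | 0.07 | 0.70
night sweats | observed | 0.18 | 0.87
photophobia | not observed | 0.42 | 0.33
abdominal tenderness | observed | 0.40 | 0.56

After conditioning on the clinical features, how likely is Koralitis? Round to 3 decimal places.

0.005

For each hypothesis, the unnormalized posterior weight is prior × product of the clinical feature likelihoods (using 1 − P(present | H) for each absent clinical feature):
  Koralitis: 0.293 × 0.07 × 0.18 × (1 − 0.42) × 0.40 = 0.0008565
  Korol disorder: 0.707 × 0.70 × 0.87 × (1 − 0.33) × 0.56 = 0.16155
Marginal likelihood of the evidence = 0.1624.
P(Koralitis | evidence) = 0.0008565 / 0.1624 ≈ 0.005.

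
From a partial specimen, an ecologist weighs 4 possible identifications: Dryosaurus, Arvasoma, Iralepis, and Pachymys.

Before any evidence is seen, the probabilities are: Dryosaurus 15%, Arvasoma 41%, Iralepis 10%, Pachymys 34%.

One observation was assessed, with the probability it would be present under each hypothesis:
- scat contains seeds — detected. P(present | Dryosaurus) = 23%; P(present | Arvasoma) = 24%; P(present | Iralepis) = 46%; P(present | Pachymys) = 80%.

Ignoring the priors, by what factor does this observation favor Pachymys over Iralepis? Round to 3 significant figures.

The Bayes factor is the ratio of the two likelihoods.
  Pachymys: 0.8
  Iralepis: 0.46
Bayes factor = 0.8 / 0.46 ≈ 1.74

1.74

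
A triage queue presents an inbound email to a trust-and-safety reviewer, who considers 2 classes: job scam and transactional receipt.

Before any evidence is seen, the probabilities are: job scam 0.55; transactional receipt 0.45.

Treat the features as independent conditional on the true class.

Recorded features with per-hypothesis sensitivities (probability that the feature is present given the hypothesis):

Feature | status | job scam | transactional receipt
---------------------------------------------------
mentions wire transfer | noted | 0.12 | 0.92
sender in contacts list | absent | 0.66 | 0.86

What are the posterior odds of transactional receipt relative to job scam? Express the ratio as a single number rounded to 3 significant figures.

2.58

Posterior odds equal prior odds times the likelihood ratio; only the two competing hypotheses matter (using 1 − P(present | H) for each absent feature).
  transactional receipt: 0.45 × 0.92 × (1 − 0.86) = 0.05796
  job scam: 0.55 × 0.12 × (1 − 0.66) = 0.02244
Posterior odds = 0.05796 / 0.02244 ≈ 2.58.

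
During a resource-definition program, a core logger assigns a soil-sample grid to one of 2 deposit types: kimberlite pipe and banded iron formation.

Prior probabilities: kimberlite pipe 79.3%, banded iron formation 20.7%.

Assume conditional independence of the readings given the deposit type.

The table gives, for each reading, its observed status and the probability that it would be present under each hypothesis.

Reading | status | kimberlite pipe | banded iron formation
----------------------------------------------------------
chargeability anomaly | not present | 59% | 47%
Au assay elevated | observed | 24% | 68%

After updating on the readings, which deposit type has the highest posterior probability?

kimberlite pipe

For each hypothesis, the unnormalized posterior weight is prior × product of the reading likelihoods (using 1 − P(present | H) for each absent reading):
  kimberlite pipe: 0.793 × (1 − 0.59) × 0.24 = 0.078031
  banded iron formation: 0.207 × (1 − 0.47) × 0.68 = 0.074603
The unnormalized weights sum to 0.15263.
P(kimberlite pipe | evidence) ≈ 0.078031 / 0.15263 ≈ 0.511
P(banded iron formation | evidence) ≈ 0.074603 / 0.15263 ≈ 0.489
The largest is 0.511, so kimberlite pipe is most probable.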